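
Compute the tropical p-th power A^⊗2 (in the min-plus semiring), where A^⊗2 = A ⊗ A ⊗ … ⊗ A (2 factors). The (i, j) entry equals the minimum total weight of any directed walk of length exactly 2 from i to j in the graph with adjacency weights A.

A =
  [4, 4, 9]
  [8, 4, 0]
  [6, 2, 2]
A^⊗2 =
  [8, 8, 4]
  [6, 2, 2]
  [8, 4, 2]

Each entry (A^⊗2)_ij equals the minimum over all length-2 walks i = v_0 → v_1 → … → v_2 = j of Σ_t A[v_t][v_{t+1}]. For example, for (i, j) = (0, 2) we minimise over 3 possible intermediate vertex sequences; the minimum is 4, attained along the walk 0 → 1 → 2.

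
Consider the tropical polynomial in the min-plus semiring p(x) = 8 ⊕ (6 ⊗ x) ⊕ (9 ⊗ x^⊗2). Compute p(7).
p(7) = 8

A tropical monomial a ⊗ x^⊗i evaluates to a + i · x. Evaluating each term at x = 7:
  Term 0 contributes 8 + 0 · 7 = 8
  Term 1 contributes 6 + 1 · 7 = 13
  Term 2 contributes 9 + 2 · 7 = 23
p(7) = ⊕ of these = min[8, 13, 23] = 8.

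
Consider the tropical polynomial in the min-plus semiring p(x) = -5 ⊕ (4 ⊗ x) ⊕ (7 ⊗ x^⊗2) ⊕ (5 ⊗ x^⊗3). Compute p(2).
p(2) = -5

A tropical monomial a ⊗ x^⊗i evaluates to a + i · x. Evaluating each term at x = 2:
  Term 0 contributes -5 + 0 · 2 = -5
  Term 1 contributes 4 + 1 · 2 = 6
  Term 2 contributes 7 + 2 · 2 = 11
  Term 3 contributes 5 + 3 · 2 = 11
p(2) = ⊕ of these = min[-5, 6, 11, 11] = -5.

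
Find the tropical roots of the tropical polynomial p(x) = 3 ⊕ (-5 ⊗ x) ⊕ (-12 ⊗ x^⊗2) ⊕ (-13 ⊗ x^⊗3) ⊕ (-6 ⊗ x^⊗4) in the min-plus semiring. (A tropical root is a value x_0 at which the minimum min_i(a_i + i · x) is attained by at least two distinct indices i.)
Roots: {-7, 1, 7, 8}

Each tropical root is a break point of the lower envelope of the lines y = a_i + i · x (there are 5 lines, with slopes 0, 1, ..., 4). Only the lines that attain the minimum somewhere contribute to roots; other lines are dominated. Here the surviving (envelope) indices are i = 4, i = 3, i = 2, i = 1, i = 0.
Intersections between consecutive envelope lines give the roots: for adjacent envelope indices i < j the intersection is x = (a_i − a_j) / (j − i). Reading off the sorted break points: {-7, 1, 7, 8}.
Verification: at each break x_0, at least two indices attain the minimum of min_i(a_i + i · x_0).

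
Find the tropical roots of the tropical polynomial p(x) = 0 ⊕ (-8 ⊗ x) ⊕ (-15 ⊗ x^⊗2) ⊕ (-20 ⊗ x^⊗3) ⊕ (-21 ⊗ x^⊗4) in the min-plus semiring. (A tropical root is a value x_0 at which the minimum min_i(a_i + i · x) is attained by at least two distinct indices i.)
Roots: {1, 5, 7, 8}

Each tropical root is a break point of the lower envelope of the lines y = a_i + i · x (there are 5 lines, with slopes 0, 1, ..., 4). Only the lines that attain the minimum somewhere contribute to roots; other lines are dominated. Here the surviving (envelope) indices are i = 4, i = 3, i = 2, i = 1, i = 0.
Intersections between consecutive envelope lines give the roots: for adjacent envelope indices i < j the intersection is x = (a_i − a_j) / (j − i). Reading off the sorted break points: {1, 5, 7, 8}.
Verification: at each break x_0, at least two indices attain the minimum of min_i(a_i + i · x_0).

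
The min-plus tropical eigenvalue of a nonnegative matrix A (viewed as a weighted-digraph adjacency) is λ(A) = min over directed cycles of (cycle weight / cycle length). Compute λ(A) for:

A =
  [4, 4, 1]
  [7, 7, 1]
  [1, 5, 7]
λ(A) = 1

Enumerate directed cycles and compute their means (weight / length). Sample:
  cycle 0 → 0: weight = 4, length = 1, mean = 4/1 ≈ 4.000
  cycle 1 → 1: weight = 7, length = 1, mean = 7/1 ≈ 7.000
  cycle 2 → 2: weight = 7, length = 1, mean = 7/1 ≈ 7.000
  cycle 0 → 1 → 0: weight = 11, length = 2, mean = 11/2 ≈ 5.500
  cycle 0 → 2 → 0: weight = 2, length = 2, mean = 2/2 ≈ 1.000
  cycle 1 → 0 → 1: weight = 11, length = 2, mean = 11/2 ≈ 5.500
Minimum mean = 1.000, attained e.g. along the cycle 0 → 2 → 0 with weight 2 and length 2. So λ(A) = 2/2 = 1.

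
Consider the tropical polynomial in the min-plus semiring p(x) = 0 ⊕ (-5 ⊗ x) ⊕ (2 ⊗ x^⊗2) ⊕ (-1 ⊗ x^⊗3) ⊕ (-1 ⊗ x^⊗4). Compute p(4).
p(4) = -1

A tropical monomial a ⊗ x^⊗i evaluates to a + i · x. Evaluating each term at x = 4:
  Term 0 contributes 0 + 0 · 4 = 0
  Term 1 contributes -5 + 1 · 4 = -1
  Term 2 contributes 2 + 2 · 4 = 10
  Term 3 contributes -1 + 3 · 4 = 11
  Term 4 contributes -1 + 4 · 4 = 15
p(4) = ⊕ of these = min[0, -1, 10, 11, 15] = -1.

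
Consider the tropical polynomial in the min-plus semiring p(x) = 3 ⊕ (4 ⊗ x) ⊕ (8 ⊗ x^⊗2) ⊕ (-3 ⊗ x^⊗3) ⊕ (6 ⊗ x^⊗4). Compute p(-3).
p(-3) = -12

A tropical monomial a ⊗ x^⊗i evaluates to a + i · x. Evaluating each term at x = -3:
  Term 0 contributes 3 + 0 · -3 = 3
  Term 1 contributes 4 + 1 · -3 = 1
  Term 2 contributes 8 + 2 · -3 = 2
  Term 3 contributes -3 + 3 · -3 = -12
  Term 4 contributes 6 + 4 · -3 = -6
p(-3) = ⊕ of these = min[3, 1, 2, -12, -6] = -12.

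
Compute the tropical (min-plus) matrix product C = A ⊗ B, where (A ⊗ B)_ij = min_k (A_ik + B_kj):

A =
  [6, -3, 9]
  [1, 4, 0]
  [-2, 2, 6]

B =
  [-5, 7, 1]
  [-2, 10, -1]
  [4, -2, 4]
A ⊗ B =
  [-5, 7, -4]
  [-4, -2, 2]
  [-7, 4, -1]

Apply the min-plus product entry-by-entry:
  C[0][0] = min over k of (A[0][0] + B[0][0] = 6 + -5 = 1, A[0][1] + B[1][0] = -3 + -2 = -5, A[0][2] + B[2][0] = 9 + 4 = 13) = -5 (attained at k = 1)
  C[0][1] = min over k of (A[0][0] + B[0][1] = 6 + 7 = 13, A[0][1] + B[1][1] = -3 + 10 = 7, A[0][2] + B[2][1] = 9 + -2 = 7) = 7 (attained at k = 1)
  C[0][2] = min over k of (A[0][0] + B[0][2] = 6 + 1 = 7, A[0][1] + B[1][2] = -3 + -1 = -4, A[0][2] + B[2][2] = 9 + 4 = 13) = -4 (attained at k = 1)
  C[1][0] = min over k of (A[1][0] + B[0][0] = 1 + -5 = -4, A[1][1] + B[1][0] = 4 + -2 = 2, A[1][2] + B[2][0] = 0 + 4 = 4) = -4 (attained at k = 0)
  C[1][1] = min over k of (A[1][0] + B[0][1] = 1 + 7 = 8, A[1][1] + B[1][1] = 4 + 10 = 14, A[1][2] + B[2][1] = 0 + -2 = -2) = -2 (attained at k = 2)
  C[1][2] = min over k of (A[1][0] + B[0][2] = 1 + 1 = 2, A[1][1] + B[1][2] = 4 + -1 = 3, A[1][2] + B[2][2] = 0 + 4 = 4) = 2 (attained at k = 0)
  C[2][0] = min over k of (A[2][0] + B[0][0] = -2 + -5 = -7, A[2][1] + B[1][0] = 2 + -2 = 0, A[2][2] + B[2][0] = 6 + 4 = 10) = -7 (attained at k = 0)
  C[2][1] = min over k of (A[2][0] + B[0][1] = -2 + 7 = 5, A[2][1] + B[1][1] = 2 + 10 = 12, A[2][2] + B[2][1] = 6 + -2 = 4) = 4 (attained at k = 2)
  C[2][2] = min over k of (A[2][0] + B[0][2] = -2 + 1 = -1, A[2][1] + B[1][2] = 2 + -1 = 1, A[2][2] + B[2][2] = 6 + 4 = 10) = -1 (attained at k = 0)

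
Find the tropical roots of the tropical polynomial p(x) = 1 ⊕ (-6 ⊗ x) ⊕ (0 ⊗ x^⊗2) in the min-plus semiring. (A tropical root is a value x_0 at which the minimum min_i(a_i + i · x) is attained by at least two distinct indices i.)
Roots: {-6, 7}

Each tropical root is a break point of the lower envelope of the lines y = a_i + i · x (there are 3 lines, with slopes 0, 1, ..., 2). Only the lines that attain the minimum somewhere contribute to roots; other lines are dominated. Here the surviving (envelope) indices are i = 2, i = 1, i = 0.
Intersections between consecutive envelope lines give the roots: for adjacent envelope indices i < j the intersection is x = (a_i − a_j) / (j − i). Reading off the sorted break points: {-6, 7}.
Verification: at each break x_0, at least two indices attain the minimum of min_i(a_i + i · x_0).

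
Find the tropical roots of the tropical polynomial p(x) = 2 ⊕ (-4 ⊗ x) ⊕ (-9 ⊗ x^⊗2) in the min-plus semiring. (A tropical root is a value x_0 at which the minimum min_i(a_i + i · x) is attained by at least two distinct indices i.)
Roots: {5, 6}

Each tropical root is a break point of the lower envelope of the lines y = a_i + i · x (there are 3 lines, with slopes 0, 1, ..., 2). Only the lines that attain the minimum somewhere contribute to roots; other lines are dominated. Here the surviving (envelope) indices are i = 2, i = 1, i = 0.
Intersections between consecutive envelope lines give the roots: for adjacent envelope indices i < j the intersection is x = (a_i − a_j) / (j − i). Reading off the sorted break points: {5, 6}.
Verification: at each break x_0, at least two indices attain the minimum of min_i(a_i + i · x_0).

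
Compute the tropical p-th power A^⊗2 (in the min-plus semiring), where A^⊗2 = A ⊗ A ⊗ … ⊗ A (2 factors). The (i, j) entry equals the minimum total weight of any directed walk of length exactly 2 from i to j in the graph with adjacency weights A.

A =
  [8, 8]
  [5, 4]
A^⊗2 =
  [13, 12]
  [9, 8]

Each entry (A^⊗2)_ij equals the minimum over all length-2 walks i = v_0 → v_1 → … → v_2 = j of Σ_t A[v_t][v_{t+1}]. For example, for (i, j) = (0, 1) we minimise over 2 possible intermediate vertex sequences; the minimum is 12, attained along the walk 0 → 1 → 1.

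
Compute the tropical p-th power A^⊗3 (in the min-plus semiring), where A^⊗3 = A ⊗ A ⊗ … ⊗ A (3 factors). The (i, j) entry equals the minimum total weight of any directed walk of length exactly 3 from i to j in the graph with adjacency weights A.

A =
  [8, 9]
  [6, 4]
A^⊗3 =
  [19, 17]
  [14, 12]

Each entry (A^⊗3)_ij equals the minimum over all length-3 walks i = v_0 → v_1 → … → v_3 = j of Σ_t A[v_t][v_{t+1}]. For example, for (i, j) = (0, 1) we minimise over 4 possible intermediate vertex sequences; the minimum is 17, attained along the walk 0 → 1 → 1 → 1.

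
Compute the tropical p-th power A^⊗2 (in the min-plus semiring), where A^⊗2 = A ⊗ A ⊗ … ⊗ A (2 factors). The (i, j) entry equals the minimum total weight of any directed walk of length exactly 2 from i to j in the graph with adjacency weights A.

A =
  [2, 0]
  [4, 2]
A^⊗2 =
  [4, 2]
  [6, 4]

Each entry (A^⊗2)_ij equals the minimum over all length-2 walks i = v_0 → v_1 → … → v_2 = j of Σ_t A[v_t][v_{t+1}]. For example, for (i, j) = (0, 1) we minimise over 2 possible intermediate vertex sequences; the minimum is 2, attained along the walk 0 → 0 → 1.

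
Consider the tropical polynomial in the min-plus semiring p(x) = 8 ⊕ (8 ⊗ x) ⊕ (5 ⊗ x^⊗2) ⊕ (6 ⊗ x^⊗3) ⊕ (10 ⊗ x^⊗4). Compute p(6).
p(6) = 8

A tropical monomial a ⊗ x^⊗i evaluates to a + i · x. Evaluating each term at x = 6:
  Term 0 contributes 8 + 0 · 6 = 8
  Term 1 contributes 8 + 1 · 6 = 14
  Term 2 contributes 5 + 2 · 6 = 17
  Term 3 contributes 6 + 3 · 6 = 24
  Term 4 contributes 10 + 4 · 6 = 34
p(6) = ⊕ of these = min[8, 14, 17, 24, 34] = 8.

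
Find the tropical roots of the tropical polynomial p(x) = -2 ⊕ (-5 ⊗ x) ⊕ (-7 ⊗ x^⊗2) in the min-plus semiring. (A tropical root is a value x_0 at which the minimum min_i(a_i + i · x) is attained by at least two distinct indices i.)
Roots: {2, 3}

Each tropical root is a break point of the lower envelope of the lines y = a_i + i · x (there are 3 lines, with slopes 0, 1, ..., 2). Only the lines that attain the minimum somewhere contribute to roots; other lines are dominated. Here the surviving (envelope) indices are i = 2, i = 1, i = 0.
Intersections between consecutive envelope lines give the roots: for adjacent envelope indices i < j the intersection is x = (a_i − a_j) / (j − i). Reading off the sorted break points: {2, 3}.
Verification: at each break x_0, at least two indices attain the minimum of min_i(a_i + i · x_0).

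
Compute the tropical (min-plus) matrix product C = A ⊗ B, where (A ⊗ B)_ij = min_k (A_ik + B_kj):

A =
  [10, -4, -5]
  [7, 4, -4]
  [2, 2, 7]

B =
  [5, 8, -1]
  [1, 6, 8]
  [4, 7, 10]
A ⊗ B =
  [-3, 2, 4]
  [0, 3, 6]
  [3, 8, 1]

Apply the min-plus product entry-by-entry:
  C[0][0] = min over k of (A[0][0] + B[0][0] = 10 + 5 = 15, A[0][1] + B[1][0] = -4 + 1 = -3, A[0][2] + B[2][0] = -5 + 4 = -1) = -3 (attained at k = 1)
  C[0][1] = min over k of (A[0][0] + B[0][1] = 10 + 8 = 18, A[0][1] + B[1][1] = -4 + 6 = 2, A[0][2] + B[2][1] = -5 + 7 = 2) = 2 (attained at k = 1)
  C[0][2] = min over k of (A[0][0] + B[0][2] = 10 + -1 = 9, A[0][1] + B[1][2] = -4 + 8 = 4, A[0][2] + B[2][2] = -5 + 10 = 5) = 4 (attained at k = 1)
  C[1][0] = min over k of (A[1][0] + B[0][0] = 7 + 5 = 12, A[1][1] + B[1][0] = 4 + 1 = 5, A[1][2] + B[2][0] = -4 + 4 = 0) = 0 (attained at k = 2)
  C[1][1] = min over k of (A[1][0] + B[0][1] = 7 + 8 = 15, A[1][1] + B[1][1] = 4 + 6 = 10, A[1][2] + B[2][1] = -4 + 7 = 3) = 3 (attained at k = 2)
  C[1][2] = min over k of (A[1][0] + B[0][2] = 7 + -1 = 6, A[1][1] + B[1][2] = 4 + 8 = 12, A[1][2] + B[2][2] = -4 + 10 = 6) = 6 (attained at k = 0)
  C[2][0] = min over k of (A[2][0] + B[0][0] = 2 + 5 = 7, A[2][1] + B[1][0] = 2 + 1 = 3, A[2][2] + B[2][0] = 7 + 4 = 11) = 3 (attained at k = 1)
  C[2][1] = min over k of (A[2][0] + B[0][1] = 2 + 8 = 10, A[2][1] + B[1][1] = 2 + 6 = 8, A[2][2] + B[2][1] = 7 + 7 = 14) = 8 (attained at k = 1)
  C[2][2] = min over k of (A[2][0] + B[0][2] = 2 + -1 = 1, A[2][1] + B[1][2] = 2 + 8 = 10, A[2][2] + B[2][2] = 7 + 10 = 17) = 1 (attained at k = 0)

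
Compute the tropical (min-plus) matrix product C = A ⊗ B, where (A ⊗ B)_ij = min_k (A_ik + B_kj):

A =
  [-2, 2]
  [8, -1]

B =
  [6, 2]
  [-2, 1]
A ⊗ B =
  [0, 0]
  [-3, 0]

Apply the min-plus product entry-by-entry:
  C[0][0] = min over k of (A[0][0] + B[0][0] = -2 + 6 = 4, A[0][1] + B[1][0] = 2 + -2 = 0) = 0 (attained at k = 1)
  C[0][1] = min over k of (A[0][0] + B[0][1] = -2 + 2 = 0, A[0][1] + B[1][1] = 2 + 1 = 3) = 0 (attained at k = 0)
  C[1][0] = min over k of (A[1][0] + B[0][0] = 8 + 6 = 14, A[1][1] + B[1][0] = -1 + -2 = -3) = -3 (attained at k = 1)
  C[1][1] = min over k of (A[1][0] + B[0][1] = 8 + 2 = 10, A[1][1] + B[1][1] = -1 + 1 = 0) = 0 (attained at k = 1)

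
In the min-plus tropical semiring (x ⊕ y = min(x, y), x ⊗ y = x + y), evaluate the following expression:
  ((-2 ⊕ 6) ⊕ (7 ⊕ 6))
((-2 ⊕ 6) ⊕ (7 ⊕ 6)) = -2

Expand innermost to outermost. Recall ⊕ takes the minimum of its arguments and ⊗ takes their sum. Working out the expression ((-2 ⊕ 6) ⊕ (7 ⊕ 6)) gives -2.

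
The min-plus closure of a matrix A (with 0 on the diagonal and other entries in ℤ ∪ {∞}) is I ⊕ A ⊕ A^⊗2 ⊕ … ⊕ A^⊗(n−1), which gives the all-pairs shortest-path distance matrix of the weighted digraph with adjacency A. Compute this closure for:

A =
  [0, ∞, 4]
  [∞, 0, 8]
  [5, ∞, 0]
Closure =
  [0, ∞, 4]
  [13, 0, 8]
  [5, ∞, 0]

This is the Floyd-Warshall all-pairs shortest-path computation. For each intermediate vertex k = 0, 1, …, 2, update dist[i][j] ← min(dist[i][j], dist[i][k] + dist[k][j]). The final matrix gives, for each (i, j), the minimum total weight of any directed path from i to j (possibly empty when i = j).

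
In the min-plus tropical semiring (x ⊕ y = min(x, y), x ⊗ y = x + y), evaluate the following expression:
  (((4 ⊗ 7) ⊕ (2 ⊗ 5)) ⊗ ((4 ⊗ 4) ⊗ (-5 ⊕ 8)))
(((4 ⊗ 7) ⊕ (2 ⊗ 5)) ⊗ ((4 ⊗ 4) ⊗ (-5 ⊕ 8))) = 10

Expand innermost to outermost. Recall ⊕ takes the minimum of its arguments and ⊗ takes their sum. Working out the expression (((4 ⊗ 7) ⊕ (2 ⊗ 5)) ⊗ ((4 ⊗ 4) ⊗ (-5 ⊕ 8))) gives 10.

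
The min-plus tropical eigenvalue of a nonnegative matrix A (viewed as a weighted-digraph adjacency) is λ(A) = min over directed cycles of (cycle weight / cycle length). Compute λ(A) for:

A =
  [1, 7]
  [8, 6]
λ(A) = 1

Enumerate directed cycles and compute their means (weight / length). Sample:
  cycle 0 → 0: weight = 1, length = 1, mean = 1/1 ≈ 1.000
  cycle 1 → 1: weight = 6, length = 1, mean = 6/1 ≈ 6.000
  cycle 0 → 1 → 0: weight = 15, length = 2, mean = 15/2 ≈ 7.500
  cycle 1 → 0 → 1: weight = 15, length = 2, mean = 15/2 ≈ 7.500
Minimum mean = 1.000, attained e.g. along the cycle 0 → 0 with weight 1 and length 1. So λ(A) = 1/1 = 1.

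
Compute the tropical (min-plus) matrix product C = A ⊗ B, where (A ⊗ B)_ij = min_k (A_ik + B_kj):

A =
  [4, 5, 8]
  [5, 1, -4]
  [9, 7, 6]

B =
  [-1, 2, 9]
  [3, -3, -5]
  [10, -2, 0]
A ⊗ B =
  [3, 2, 0]
  [4, -6, -4]
  [8, 4, 2]

Apply the min-plus product entry-by-entry:
  C[0][0] = min over k of (A[0][0] + B[0][0] = 4 + -1 = 3, A[0][1] + B[1][0] = 5 + 3 = 8, A[0][2] + B[2][0] = 8 + 10 = 18) = 3 (attained at k = 0)
  C[0][1] = min over k of (A[0][0] + B[0][1] = 4 + 2 = 6, A[0][1] + B[1][1] = 5 + -3 = 2, A[0][2] + B[2][1] = 8 + -2 = 6) = 2 (attained at k = 1)
  C[0][2] = min over k of (A[0][0] + B[0][2] = 4 + 9 = 13, A[0][1] + B[1][2] = 5 + -5 = 0, A[0][2] + B[2][2] = 8 + 0 = 8) = 0 (attained at k = 1)
  C[1][0] = min over k of (A[1][0] + B[0][0] = 5 + -1 = 4, A[1][1] + B[1][0] = 1 + 3 = 4, A[1][2] + B[2][0] = -4 + 10 = 6) = 4 (attained at k = 0)
  C[1][1] = min over k of (A[1][0] + B[0][1] = 5 + 2 = 7, A[1][1] + B[1][1] = 1 + -3 = -2, A[1][2] + B[2][1] = -4 + -2 = -6) = -6 (attained at k = 2)
  C[1][2] = min over k of (A[1][0] + B[0][2] = 5 + 9 = 14, A[1][1] + B[1][2] = 1 + -5 = -4, A[1][2] + B[2][2] = -4 + 0 = -4) = -4 (attained at k = 1)
  C[2][0] = min over k of (A[2][0] + B[0][0] = 9 + -1 = 8, A[2][1] + B[1][0] = 7 + 3 = 10, A[2][2] + B[2][0] = 6 + 10 = 16) = 8 (attained at k = 0)
  C[2][1] = min over k of (A[2][0] + B[0][1] = 9 + 2 = 11, A[2][1] + B[1][1] = 7 + -3 = 4, A[2][2] + B[2][1] = 6 + -2 = 4) = 4 (attained at k = 1)
  C[2][2] = min over k of (A[2][0] + B[0][2] = 9 + 9 = 18, A[2][1] + B[1][2] = 7 + -5 = 2, A[2][2] + B[2][2] = 6 + 0 = 6) = 2 (attained at k = 1)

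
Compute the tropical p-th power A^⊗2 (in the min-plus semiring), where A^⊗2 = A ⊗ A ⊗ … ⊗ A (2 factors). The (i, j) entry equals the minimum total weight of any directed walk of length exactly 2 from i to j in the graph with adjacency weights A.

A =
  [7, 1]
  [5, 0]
A^⊗2 =
  [6, 1]
  [5, 0]

Each entry (A^⊗2)_ij equals the minimum over all length-2 walks i = v_0 → v_1 → … → v_2 = j of Σ_t A[v_t][v_{t+1}]. For example, for (i, j) = (0, 1) we minimise over 2 possible intermediate vertex sequences; the minimum is 1, attained along the walk 0 → 1 → 1.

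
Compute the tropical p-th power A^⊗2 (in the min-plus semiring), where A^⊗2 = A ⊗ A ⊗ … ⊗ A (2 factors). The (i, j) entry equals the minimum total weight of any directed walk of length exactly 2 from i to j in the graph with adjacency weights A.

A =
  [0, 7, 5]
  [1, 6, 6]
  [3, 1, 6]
A^⊗2 =
  [0, 6, 5]
  [1, 7, 6]
  [2, 7, 7]

Each entry (A^⊗2)_ij equals the minimum over all length-2 walks i = v_0 → v_1 → … → v_2 = j of Σ_t A[v_t][v_{t+1}]. For example, for (i, j) = (0, 2) we minimise over 3 possible intermediate vertex sequences; the minimum is 5, attained along the walk 0 → 0 → 2.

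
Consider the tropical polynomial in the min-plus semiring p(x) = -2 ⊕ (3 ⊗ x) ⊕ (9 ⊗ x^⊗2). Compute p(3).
p(3) = -2

A tropical monomial a ⊗ x^⊗i evaluates to a + i · x. Evaluating each term at x = 3:
  Term 0 contributes -2 + 0 · 3 = -2
  Term 1 contributes 3 + 1 · 3 = 6
  Term 2 contributes 9 + 2 · 3 = 15
p(3) = ⊕ of these = min[-2, 6, 15] = -2.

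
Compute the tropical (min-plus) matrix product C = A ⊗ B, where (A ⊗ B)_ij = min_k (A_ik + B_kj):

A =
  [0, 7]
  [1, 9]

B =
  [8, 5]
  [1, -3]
A ⊗ B =
  [8, 4]
  [9, 6]

Apply the min-plus product entry-by-entry:
  C[0][0] = min over k of (A[0][0] + B[0][0] = 0 + 8 = 8, A[0][1] + B[1][0] = 7 + 1 = 8) = 8 (attained at k = 0)
  C[0][1] = min over k of (A[0][0] + B[0][1] = 0 + 5 = 5, A[0][1] + B[1][1] = 7 + -3 = 4) = 4 (attained at k = 1)
  C[1][0] = min over k of (A[1][0] + B[0][0] = 1 + 8 = 9, A[1][1] + B[1][0] = 9 + 1 = 10) = 9 (attained at k = 0)
  C[1][1] = min over k of (A[1][0] + B[0][1] = 1 + 5 = 6, A[1][1] + B[1][1] = 9 + -3 = 6) = 6 (attained at k = 0)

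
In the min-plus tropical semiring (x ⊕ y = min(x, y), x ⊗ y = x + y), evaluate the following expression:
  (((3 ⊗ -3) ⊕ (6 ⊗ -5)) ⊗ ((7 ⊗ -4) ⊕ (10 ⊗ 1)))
(((3 ⊗ -3) ⊕ (6 ⊗ -5)) ⊗ ((7 ⊗ -4) ⊕ (10 ⊗ 1))) = 3

Expand innermost to outermost. Recall ⊕ takes the minimum of its arguments and ⊗ takes their sum. Working out the expression (((3 ⊗ -3) ⊕ (6 ⊗ -5)) ⊗ ((7 ⊗ -4) ⊕ (10 ⊗ 1))) gives 3.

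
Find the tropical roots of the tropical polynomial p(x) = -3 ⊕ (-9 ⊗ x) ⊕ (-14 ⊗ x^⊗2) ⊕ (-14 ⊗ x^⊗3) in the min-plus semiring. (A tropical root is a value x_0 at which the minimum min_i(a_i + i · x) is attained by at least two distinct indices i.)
Roots: {0, 5, 6}

Each tropical root is a break point of the lower envelope of the lines y = a_i + i · x (there are 4 lines, with slopes 0, 1, ..., 3). Only the lines that attain the minimum somewhere contribute to roots; other lines are dominated. Here the surviving (envelope) indices are i = 3, i = 2, i = 1, i = 0.
Intersections between consecutive envelope lines give the roots: for adjacent envelope indices i < j the intersection is x = (a_i − a_j) / (j − i). Reading off the sorted break points: {0, 5, 6}.
Verification: at each break x_0, at least two indices attain the minimum of min_i(a_i + i · x_0).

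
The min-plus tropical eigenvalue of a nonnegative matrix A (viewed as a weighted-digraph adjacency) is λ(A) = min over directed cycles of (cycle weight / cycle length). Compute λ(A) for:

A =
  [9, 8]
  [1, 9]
λ(A) = 9/2

Enumerate directed cycles and compute their means (weight / length). Sample:
  cycle 0 → 0: weight = 9, length = 1, mean = 9/1 ≈ 9.000
  cycle 1 → 1: weight = 9, length = 1, mean = 9/1 ≈ 9.000
  cycle 0 → 1 → 0: weight = 9, length = 2, mean = 9/2 ≈ 4.500
  cycle 1 → 0 → 1: weight = 9, length = 2, mean = 9/2 ≈ 4.500
Minimum mean = 4.500, attained e.g. along the cycle 0 → 1 → 0 with weight 9 and length 2. So λ(A) = 9/2 = 9/2.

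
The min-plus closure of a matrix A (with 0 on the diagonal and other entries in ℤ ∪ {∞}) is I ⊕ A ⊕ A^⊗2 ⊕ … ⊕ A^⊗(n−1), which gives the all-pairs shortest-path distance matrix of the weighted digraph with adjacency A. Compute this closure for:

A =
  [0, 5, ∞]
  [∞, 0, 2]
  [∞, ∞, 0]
Closure =
  [0, 5, 7]
  [∞, 0, 2]
  [∞, ∞, 0]

This is the Floyd-Warshall all-pairs shortest-path computation. For each intermediate vertex k = 0, 1, …, 2, update dist[i][j] ← min(dist[i][j], dist[i][k] + dist[k][j]). The final matrix gives, for each (i, j), the minimum total weight of any directed path from i to j (possibly empty when i = j).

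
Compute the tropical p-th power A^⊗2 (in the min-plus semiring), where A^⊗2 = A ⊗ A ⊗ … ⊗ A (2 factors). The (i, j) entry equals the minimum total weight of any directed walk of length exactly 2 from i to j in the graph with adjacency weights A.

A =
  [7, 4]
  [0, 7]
A^⊗2 =
  [4, 11]
  [7, 4]

Each entry (A^⊗2)_ij equals the minimum over all length-2 walks i = v_0 → v_1 → … → v_2 = j of Σ_t A[v_t][v_{t+1}]. For example, for (i, j) = (0, 1) we minimise over 2 possible intermediate vertex sequences; the minimum is 11, attained along the walk 0 → 0 → 1.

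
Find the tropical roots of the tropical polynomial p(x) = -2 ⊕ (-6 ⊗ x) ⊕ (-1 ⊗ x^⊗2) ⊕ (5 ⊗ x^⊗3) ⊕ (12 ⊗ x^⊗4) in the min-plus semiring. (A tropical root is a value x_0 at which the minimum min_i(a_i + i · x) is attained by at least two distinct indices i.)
Roots: {-7, -6, -5, 4}

Each tropical root is a break point of the lower envelope of the lines y = a_i + i · x (there are 5 lines, with slopes 0, 1, ..., 4). Only the lines that attain the minimum somewhere contribute to roots; other lines are dominated. Here the surviving (envelope) indices are i = 4, i = 3, i = 2, i = 1, i = 0.
Intersections between consecutive envelope lines give the roots: for adjacent envelope indices i < j the intersection is x = (a_i − a_j) / (j − i). Reading off the sorted break points: {-7, -6, -5, 4}.
Verification: at each break x_0, at least two indices attain the minimum of min_i(a_i + i · x_0).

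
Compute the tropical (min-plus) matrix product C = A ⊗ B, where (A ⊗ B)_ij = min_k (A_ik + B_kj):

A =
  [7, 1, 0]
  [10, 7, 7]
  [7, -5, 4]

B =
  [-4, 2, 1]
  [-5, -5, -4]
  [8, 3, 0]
A ⊗ B =
  [-4, -4, -3]
  [2, 2, 3]
  [-10, -10, -9]

Apply the min-plus product entry-by-entry:
  C[0][0] = min over k of (A[0][0] + B[0][0] = 7 + -4 = 3, A[0][1] + B[1][0] = 1 + -5 = -4, A[0][2] + B[2][0] = 0 + 8 = 8) = -4 (attained at k = 1)
  C[0][1] = min over k of (A[0][0] + B[0][1] = 7 + 2 = 9, A[0][1] + B[1][1] = 1 + -5 = -4, A[0][2] + B[2][1] = 0 + 3 = 3) = -4 (attained at k = 1)
  C[0][2] = min over k of (A[0][0] + B[0][2] = 7 + 1 = 8, A[0][1] + B[1][2] = 1 + -4 = -3, A[0][2] + B[2][2] = 0 + 0 = 0) = -3 (attained at k = 1)
  C[1][0] = min over k of (A[1][0] + B[0][0] = 10 + -4 = 6, A[1][1] + B[1][0] = 7 + -5 = 2, A[1][2] + B[2][0] = 7 + 8 = 15) = 2 (attained at k = 1)
  C[1][1] = min over k of (A[1][0] + B[0][1] = 10 + 2 = 12, A[1][1] + B[1][1] = 7 + -5 = 2, A[1][2] + B[2][1] = 7 + 3 = 10) = 2 (attained at k = 1)
  C[1][2] = min over k of (A[1][0] + B[0][2] = 10 + 1 = 11, A[1][1] + B[1][2] = 7 + -4 = 3, A[1][2] + B[2][2] = 7 + 0 = 7) = 3 (attained at k = 1)
  C[2][0] = min over k of (A[2][0] + B[0][0] = 7 + -4 = 3, A[2][1] + B[1][0] = -5 + -5 = -10, A[2][2] + B[2][0] = 4 + 8 = 12) = -10 (attained at k = 1)
  C[2][1] = min over k of (A[2][0] + B[0][1] = 7 + 2 = 9, A[2][1] + B[1][1] = -5 + -5 = -10, A[2][2] + B[2][1] = 4 + 3 = 7) = -10 (attained at k = 1)
  C[2][2] = min over k of (A[2][0] + B[0][2] = 7 + 1 = 8, A[2][1] + B[1][2] = -5 + -4 = -9, A[2][2] + B[2][2] = 4 + 0 = 4) = -9 (attained at k = 1)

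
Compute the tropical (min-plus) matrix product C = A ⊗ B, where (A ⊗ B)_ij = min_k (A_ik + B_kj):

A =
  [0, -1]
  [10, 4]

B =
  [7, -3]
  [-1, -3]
A ⊗ B =
  [-2, -4]
  [3, 1]

Apply the min-plus product entry-by-entry:
  C[0][0] = min over k of (A[0][0] + B[0][0] = 0 + 7 = 7, A[0][1] + B[1][0] = -1 + -1 = -2) = -2 (attained at k = 1)
  C[0][1] = min over k of (A[0][0] + B[0][1] = 0 + -3 = -3, A[0][1] + B[1][1] = -1 + -3 = -4) = -4 (attained at k = 1)
  C[1][0] = min over k of (A[1][0] + B[0][0] = 10 + 7 = 17, A[1][1] + B[1][0] = 4 + -1 = 3) = 3 (attained at k = 1)
  C[1][1] = min over k of (A[1][0] + B[0][1] = 10 + -3 = 7, A[1][1] + B[1][1] = 4 + -3 = 1) = 1 (attained at k = 1)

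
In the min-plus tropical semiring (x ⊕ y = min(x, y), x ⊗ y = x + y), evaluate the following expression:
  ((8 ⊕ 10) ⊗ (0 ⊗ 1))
((8 ⊕ 10) ⊗ (0 ⊗ 1)) = 9

Expand innermost to outermost. Recall ⊕ takes the minimum of its arguments and ⊗ takes their sum. Working out the expression ((8 ⊕ 10) ⊗ (0 ⊗ 1)) gives 9.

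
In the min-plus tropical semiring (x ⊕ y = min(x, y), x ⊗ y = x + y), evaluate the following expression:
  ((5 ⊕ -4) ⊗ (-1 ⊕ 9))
((5 ⊕ -4) ⊗ (-1 ⊕ 9)) = -5

Expand innermost to outermost. Recall ⊕ takes the minimum of its arguments and ⊗ takes their sum. Working out the expression ((5 ⊕ -4) ⊗ (-1 ⊕ 9)) gives -5.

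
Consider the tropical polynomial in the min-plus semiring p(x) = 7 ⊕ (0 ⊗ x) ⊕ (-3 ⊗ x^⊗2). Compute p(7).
p(7) = 7

A tropical monomial a ⊗ x^⊗i evaluates to a + i · x. Evaluating each term at x = 7:
  Term 0 contributes 7 + 0 · 7 = 7
  Term 1 contributes 0 + 1 · 7 = 7
  Term 2 contributes -3 + 2 · 7 = 11
p(7) = ⊕ of these = min[7, 7, 11] = 7.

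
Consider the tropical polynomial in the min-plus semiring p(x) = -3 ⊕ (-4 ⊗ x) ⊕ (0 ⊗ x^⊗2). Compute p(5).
p(5) = -3

A tropical monomial a ⊗ x^⊗i evaluates to a + i · x. Evaluating each term at x = 5:
  Term 0 contributes -3 + 0 · 5 = -3
  Term 1 contributes -4 + 1 · 5 = 1
  Term 2 contributes 0 + 2 · 5 = 10
p(5) = ⊕ of these = min[-3, 1, 10] = -3.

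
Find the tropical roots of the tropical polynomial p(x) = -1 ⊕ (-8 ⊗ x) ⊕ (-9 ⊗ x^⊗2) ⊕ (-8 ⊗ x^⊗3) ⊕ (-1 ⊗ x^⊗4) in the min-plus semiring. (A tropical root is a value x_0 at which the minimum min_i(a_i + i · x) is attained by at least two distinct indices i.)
Roots: {-7, -1, 1, 7}

Each tropical root is a break point of the lower envelope of the lines y = a_i + i · x (there are 5 lines, with slopes 0, 1, ..., 4). Only the lines that attain the minimum somewhere contribute to roots; other lines are dominated. Here the surviving (envelope) indices are i = 4, i = 3, i = 2, i = 1, i = 0.
Intersections between consecutive envelope lines give the roots: for adjacent envelope indices i < j the intersection is x = (a_i − a_j) / (j − i). Reading off the sorted break points: {-7, -1, 1, 7}.
Verification: at each break x_0, at least two indices attain the minimum of min_i(a_i + i · x_0).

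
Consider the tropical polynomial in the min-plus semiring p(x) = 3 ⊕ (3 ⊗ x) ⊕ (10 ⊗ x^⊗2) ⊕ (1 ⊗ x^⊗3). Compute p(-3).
p(-3) = -8

A tropical monomial a ⊗ x^⊗i evaluates to a + i · x. Evaluating each term at x = -3:
  Term 0 contributes 3 + 0 · -3 = 3
  Term 1 contributes 3 + 1 · -3 = 0
  Term 2 contributes 10 + 2 · -3 = 4
  Term 3 contributes 1 + 3 · -3 = -8
p(-3) = ⊕ of these = min[3, 0, 4, -8] = -8.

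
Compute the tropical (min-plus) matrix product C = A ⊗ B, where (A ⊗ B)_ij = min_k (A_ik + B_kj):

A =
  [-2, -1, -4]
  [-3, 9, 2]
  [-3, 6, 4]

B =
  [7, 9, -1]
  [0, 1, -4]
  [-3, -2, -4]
A ⊗ B =
  [-7, -6, -8]
  [-1, 0, -4]
  [1, 2, -4]

Apply the min-plus product entry-by-entry:
  C[0][0] = min over k of (A[0][0] + B[0][0] = -2 + 7 = 5, A[0][1] + B[1][0] = -1 + 0 = -1, A[0][2] + B[2][0] = -4 + -3 = -7) = -7 (attained at k = 2)
  C[0][1] = min over k of (A[0][0] + B[0][1] = -2 + 9 = 7, A[0][1] + B[1][1] = -1 + 1 = 0, A[0][2] + B[2][1] = -4 + -2 = -6) = -6 (attained at k = 2)
  C[0][2] = min over k of (A[0][0] + B[0][2] = -2 + -1 = -3, A[0][1] + B[1][2] = -1 + -4 = -5, A[0][2] + B[2][2] = -4 + -4 = -8) = -8 (attained at k = 2)
  C[1][0] = min over k of (A[1][0] + B[0][0] = -3 + 7 = 4, A[1][1] + B[1][0] = 9 + 0 = 9, A[1][2] + B[2][0] = 2 + -3 = -1) = -1 (attained at k = 2)
  C[1][1] = min over k of (A[1][0] + B[0][1] = -3 + 9 = 6, A[1][1] + B[1][1] = 9 + 1 = 10, A[1][2] + B[2][1] = 2 + -2 = 0) = 0 (attained at k = 2)
  C[1][2] = min over k of (A[1][0] + B[0][2] = -3 + -1 = -4, A[1][1] + B[1][2] = 9 + -4 = 5, A[1][2] + B[2][2] = 2 + -4 = -2) = -4 (attained at k = 0)
  C[2][0] = min over k of (A[2][0] + B[0][0] = -3 + 7 = 4, A[2][1] + B[1][0] = 6 + 0 = 6, A[2][2] + B[2][0] = 4 + -3 = 1) = 1 (attained at k = 2)
  C[2][1] = min over k of (A[2][0] + B[0][1] = -3 + 9 = 6, A[2][1] + B[1][1] = 6 + 1 = 7, A[2][2] + B[2][1] = 4 + -2 = 2) = 2 (attained at k = 2)
  C[2][2] = min over k of (A[2][0] + B[0][2] = -3 + -1 = -4, A[2][1] + B[1][2] = 6 + -4 = 2, A[2][2] + B[2][2] = 4 + -4 = 0) = -4 (attained at k = 0)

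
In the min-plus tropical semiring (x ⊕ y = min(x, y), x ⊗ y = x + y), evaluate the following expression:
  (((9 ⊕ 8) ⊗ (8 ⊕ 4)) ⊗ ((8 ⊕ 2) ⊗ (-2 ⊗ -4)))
(((9 ⊕ 8) ⊗ (8 ⊕ 4)) ⊗ ((8 ⊕ 2) ⊗ (-2 ⊗ -4))) = 8

Expand innermost to outermost. Recall ⊕ takes the minimum of its arguments and ⊗ takes their sum. Working out the expression (((9 ⊕ 8) ⊗ (8 ⊕ 4)) ⊗ ((8 ⊕ 2) ⊗ (-2 ⊗ -4))) gives 8.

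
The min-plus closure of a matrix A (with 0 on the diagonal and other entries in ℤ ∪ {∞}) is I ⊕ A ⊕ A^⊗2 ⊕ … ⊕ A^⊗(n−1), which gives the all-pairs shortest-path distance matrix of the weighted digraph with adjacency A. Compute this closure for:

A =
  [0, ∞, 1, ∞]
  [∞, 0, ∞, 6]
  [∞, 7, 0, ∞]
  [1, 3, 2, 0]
Closure =
  [0, 8, 1, 14]
  [7, 0, 8, 6]
  [14, 7, 0, 13]
  [1, 3, 2, 0]

This is the Floyd-Warshall all-pairs shortest-path computation. For each intermediate vertex k = 0, 1, …, 3, update dist[i][j] ← min(dist[i][j], dist[i][k] + dist[k][j]). The final matrix gives, for each (i, j), the minimum total weight of any directed path from i to j (possibly empty when i = j).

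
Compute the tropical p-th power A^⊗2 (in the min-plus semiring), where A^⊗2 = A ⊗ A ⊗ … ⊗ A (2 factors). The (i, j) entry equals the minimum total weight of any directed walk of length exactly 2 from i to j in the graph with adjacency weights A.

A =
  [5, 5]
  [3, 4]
A^⊗2 =
  [8, 9]
  [7, 8]

Each entry (A^⊗2)_ij equals the minimum over all length-2 walks i = v_0 → v_1 → … → v_2 = j of Σ_t A[v_t][v_{t+1}]. For example, for (i, j) = (0, 1) we minimise over 2 possible intermediate vertex sequences; the minimum is 9, attained along the walk 0 → 1 → 1.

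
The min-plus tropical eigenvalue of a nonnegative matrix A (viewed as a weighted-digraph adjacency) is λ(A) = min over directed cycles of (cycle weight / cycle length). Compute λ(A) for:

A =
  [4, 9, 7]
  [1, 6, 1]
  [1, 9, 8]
λ(A) = 11/3

Enumerate directed cycles and compute their means (weight / length). Sample:
  cycle 0 → 0: weight = 4, length = 1, mean = 4/1 ≈ 4.000
  cycle 1 → 1: weight = 6, length = 1, mean = 6/1 ≈ 6.000
  cycle 2 → 2: weight = 8, length = 1, mean = 8/1 ≈ 8.000
  cycle 0 → 1 → 0: weight = 10, length = 2, mean = 10/2 ≈ 5.000
  cycle 0 → 2 → 0: weight = 8, length = 2, mean = 8/2 ≈ 4.000
  cycle 1 → 0 → 1: weight = 10, length = 2, mean = 10/2 ≈ 5.000
Minimum mean = 3.667, attained e.g. along the cycle 0 → 1 → 2 → 0 with weight 11 and length 3. So λ(A) = 11/3 = 11/3.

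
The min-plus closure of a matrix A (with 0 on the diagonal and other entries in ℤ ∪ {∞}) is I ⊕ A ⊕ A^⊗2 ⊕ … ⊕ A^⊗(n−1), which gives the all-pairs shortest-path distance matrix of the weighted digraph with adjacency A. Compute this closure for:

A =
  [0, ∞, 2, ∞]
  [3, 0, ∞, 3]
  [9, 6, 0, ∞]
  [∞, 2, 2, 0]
Closure =
  [0, 8, 2, 11]
  [3, 0, 5, 3]
  [9, 6, 0, 9]
  [5, 2, 2, 0]

This is the Floyd-Warshall all-pairs shortest-path computation. For each intermediate vertex k = 0, 1, …, 3, update dist[i][j] ← min(dist[i][j], dist[i][k] + dist[k][j]). The final matrix gives, for each (i, j), the minimum total weight of any directed path from i to j (possibly empty when i = j).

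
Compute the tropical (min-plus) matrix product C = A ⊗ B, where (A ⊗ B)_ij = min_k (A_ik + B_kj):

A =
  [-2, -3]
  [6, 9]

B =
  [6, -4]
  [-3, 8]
A ⊗ B =
  [-6, -6]
  [6, 2]

Apply the min-plus product entry-by-entry:
  C[0][0] = min over k of (A[0][0] + B[0][0] = -2 + 6 = 4, A[0][1] + B[1][0] = -3 + -3 = -6) = -6 (attained at k = 1)
  C[0][1] = min over k of (A[0][0] + B[0][1] = -2 + -4 = -6, A[0][1] + B[1][1] = -3 + 8 = 5) = -6 (attained at k = 0)
  C[1][0] = min over k of (A[1][0] + B[0][0] = 6 + 6 = 12, A[1][1] + B[1][0] = 9 + -3 = 6) = 6 (attained at k = 1)
  C[1][1] = min over k of (A[1][0] + B[0][1] = 6 + -4 = 2, A[1][1] + B[1][1] = 9 + 8 = 17) = 2 (attained at k = 0)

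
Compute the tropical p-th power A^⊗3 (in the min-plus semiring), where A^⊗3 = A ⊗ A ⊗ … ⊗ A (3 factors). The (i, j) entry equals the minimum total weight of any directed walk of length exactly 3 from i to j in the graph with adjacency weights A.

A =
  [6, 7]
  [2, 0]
A^⊗3 =
  [9, 7]
  [2, 0]

Each entry (A^⊗3)_ij equals the minimum over all length-3 walks i = v_0 → v_1 → … → v_3 = j of Σ_t A[v_t][v_{t+1}]. For example, for (i, j) = (0, 1) we minimise over 4 possible intermediate vertex sequences; the minimum is 7, attained along the walk 0 → 1 → 1 → 1.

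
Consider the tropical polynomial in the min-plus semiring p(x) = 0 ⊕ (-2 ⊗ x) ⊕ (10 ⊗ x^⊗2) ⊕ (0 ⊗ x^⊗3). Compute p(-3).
p(-3) = -9

A tropical monomial a ⊗ x^⊗i evaluates to a + i · x. Evaluating each term at x = -3:
  Term 0 contributes 0 + 0 · -3 = 0
  Term 1 contributes -2 + 1 · -3 = -5
  Term 2 contributes 10 + 2 · -3 = 4
  Term 3 contributes 0 + 3 · -3 = -9
p(-3) = ⊕ of these = min[0, -5, 4, -9] = -9.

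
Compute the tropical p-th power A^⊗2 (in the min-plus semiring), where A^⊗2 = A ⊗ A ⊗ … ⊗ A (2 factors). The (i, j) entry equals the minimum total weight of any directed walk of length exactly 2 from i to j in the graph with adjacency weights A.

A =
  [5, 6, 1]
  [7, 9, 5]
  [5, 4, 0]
A^⊗2 =
  [6, 5, 1]
  [10, 9, 5]
  [5, 4, 0]

Each entry (A^⊗2)_ij equals the minimum over all length-2 walks i = v_0 → v_1 → … → v_2 = j of Σ_t A[v_t][v_{t+1}]. For example, for (i, j) = (0, 2) we minimise over 3 possible intermediate vertex sequences; the minimum is 1, attained along the walk 0 → 2 → 2.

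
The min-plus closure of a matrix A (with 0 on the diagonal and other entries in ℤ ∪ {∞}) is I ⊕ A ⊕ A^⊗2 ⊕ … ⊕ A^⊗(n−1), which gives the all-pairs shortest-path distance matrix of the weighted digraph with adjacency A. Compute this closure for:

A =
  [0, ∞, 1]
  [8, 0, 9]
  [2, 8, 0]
Closure =
  [0, 9, 1]
  [8, 0, 9]
  [2, 8, 0]

This is the Floyd-Warshall all-pairs shortest-path computation. For each intermediate vertex k = 0, 1, …, 2, update dist[i][j] ← min(dist[i][j], dist[i][k] + dist[k][j]). The final matrix gives, for each (i, j), the minimum total weight of any directed path from i to j (possibly empty when i = j).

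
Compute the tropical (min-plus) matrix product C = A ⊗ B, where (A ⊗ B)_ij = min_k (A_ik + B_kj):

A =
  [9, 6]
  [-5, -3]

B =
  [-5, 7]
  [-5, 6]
A ⊗ B =
  [1, 12]
  [-10, 2]

Apply the min-plus product entry-by-entry:
  C[0][0] = min over k of (A[0][0] + B[0][0] = 9 + -5 = 4, A[0][1] + B[1][0] = 6 + -5 = 1) = 1 (attained at k = 1)
  C[0][1] = min over k of (A[0][0] + B[0][1] = 9 + 7 = 16, A[0][1] + B[1][1] = 6 + 6 = 12) = 12 (attained at k = 1)
  C[1][0] = min over k of (A[1][0] + B[0][0] = -5 + -5 = -10, A[1][1] + B[1][0] = -3 + -5 = -8) = -10 (attained at k = 0)
  C[1][1] = min over k of (A[1][0] + B[0][1] = -5 + 7 = 2, A[1][1] + B[1][1] = -3 + 6 = 3) = 2 (attained at k = 0)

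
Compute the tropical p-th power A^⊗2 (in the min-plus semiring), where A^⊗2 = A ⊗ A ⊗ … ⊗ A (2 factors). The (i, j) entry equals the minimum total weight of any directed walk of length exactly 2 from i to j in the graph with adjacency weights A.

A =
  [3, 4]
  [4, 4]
A^⊗2 =
  [6, 7]
  [7, 8]

Each entry (A^⊗2)_ij equals the minimum over all length-2 walks i = v_0 → v_1 → … → v_2 = j of Σ_t A[v_t][v_{t+1}]. For example, for (i, j) = (0, 1) we minimise over 2 possible intermediate vertex sequences; the minimum is 7, attained along the walk 0 → 0 → 1.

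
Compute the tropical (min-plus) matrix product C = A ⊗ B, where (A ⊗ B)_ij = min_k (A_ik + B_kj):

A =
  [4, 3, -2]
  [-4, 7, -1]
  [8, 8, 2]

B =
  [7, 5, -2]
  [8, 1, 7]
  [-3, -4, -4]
A ⊗ B =
  [-5, -6, -6]
  [-4, -5, -6]
  [-1, -2, -2]

Apply the min-plus product entry-by-entry:
  C[0][0] = min over k of (A[0][0] + B[0][0] = 4 + 7 = 11, A[0][1] + B[1][0] = 3 + 8 = 11, A[0][2] + B[2][0] = -2 + -3 = -5) = -5 (attained at k = 2)
  C[0][1] = min over k of (A[0][0] + B[0][1] = 4 + 5 = 9, A[0][1] + B[1][1] = 3 + 1 = 4, A[0][2] + B[2][1] = -2 + -4 = -6) = -6 (attained at k = 2)
  C[0][2] = min over k of (A[0][0] + B[0][2] = 4 + -2 = 2, A[0][1] + B[1][2] = 3 + 7 = 10, A[0][2] + B[2][2] = -2 + -4 = -6) = -6 (attained at k = 2)
  C[1][0] = min over k of (A[1][0] + B[0][0] = -4 + 7 = 3, A[1][1] + B[1][0] = 7 + 8 = 15, A[1][2] + B[2][0] = -1 + -3 = -4) = -4 (attained at k = 2)
  C[1][1] = min over k of (A[1][0] + B[0][1] = -4 + 5 = 1, A[1][1] + B[1][1] = 7 + 1 = 8, A[1][2] + B[2][1] = -1 + -4 = -5) = -5 (attained at k = 2)
  C[1][2] = min over k of (A[1][0] + B[0][2] = -4 + -2 = -6, A[1][1] + B[1][2] = 7 + 7 = 14, A[1][2] + B[2][2] = -1 + -4 = -5) = -6 (attained at k = 0)
  C[2][0] = min over k of (A[2][0] + B[0][0] = 8 + 7 = 15, A[2][1] + B[1][0] = 8 + 8 = 16, A[2][2] + B[2][0] = 2 + -3 = -1) = -1 (attained at k = 2)
  C[2][1] = min over k of (A[2][0] + B[0][1] = 8 + 5 = 13, A[2][1] + B[1][1] = 8 + 1 = 9, A[2][2] + B[2][1] = 2 + -4 = -2) = -2 (attained at k = 2)
  C[2][2] = min over k of (A[2][0] + B[0][2] = 8 + -2 = 6, A[2][1] + B[1][2] = 8 + 7 = 15, A[2][2] + B[2][2] = 2 + -4 = -2) = -2 (attained at k = 2)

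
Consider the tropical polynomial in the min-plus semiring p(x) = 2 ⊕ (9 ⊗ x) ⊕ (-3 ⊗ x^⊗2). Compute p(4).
p(4) = 2

A tropical monomial a ⊗ x^⊗i evaluates to a + i · x. Evaluating each term at x = 4:
  Term 0 contributes 2 + 0 · 4 = 2
  Term 1 contributes 9 + 1 · 4 = 13
  Term 2 contributes -3 + 2 · 4 = 5
p(4) = ⊕ of these = min[2, 13, 5] = 2.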